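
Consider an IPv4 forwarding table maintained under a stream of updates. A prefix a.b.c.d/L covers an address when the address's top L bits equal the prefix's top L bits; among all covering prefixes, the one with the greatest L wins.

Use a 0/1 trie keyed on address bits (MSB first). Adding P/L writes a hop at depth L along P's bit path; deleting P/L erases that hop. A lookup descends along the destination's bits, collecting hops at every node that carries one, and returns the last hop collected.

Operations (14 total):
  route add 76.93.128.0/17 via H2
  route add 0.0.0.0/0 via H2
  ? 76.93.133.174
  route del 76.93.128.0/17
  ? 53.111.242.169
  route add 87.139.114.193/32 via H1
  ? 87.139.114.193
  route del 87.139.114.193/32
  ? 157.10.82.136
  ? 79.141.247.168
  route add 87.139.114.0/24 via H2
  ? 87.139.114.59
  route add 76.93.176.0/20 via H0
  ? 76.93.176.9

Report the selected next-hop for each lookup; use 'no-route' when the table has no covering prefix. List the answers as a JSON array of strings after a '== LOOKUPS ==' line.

Apply in order:
  add 76.93.128.0/17 -> H2 at depth 17
  add 0.0.0.0/0 -> H2 at depth 0
  ? 76.93.133.174  path d0:H2→d1:-→d2:-→d3:-→d4:-→d5:-→d6:-→d7:-→d8:-→d9:-→d10:-→d11:-→d12:-→d13:-→d14:-→d15:-→d16:-→d17:H2  best=H2
  - 76.93.128.0/17 clear@17
  ? 53.111.242.169  path d0:H2→d1:-  best=H2
  add 87.139.114.193/32 -> H1 at depth 32
  ? 87.139.114.193  path d0:H2→d1:-→d2:-→d3:-→d4:-→d5:-→d6:-→d7:-→d8:-→d9:-→d10:-→d11:-→d12:-→d13:-→d14:-→d15:-→d16:-→d17:-→d18:-→d19:-→d20:-→d21:-→d22:-→d23:-→d24:-→d25:-→d26:-→d27:-→d28:-→d29:-→d30:-→d31:-→d32:H1  best=H1
  - 87.139.114.193/32 clear@32
  ? 157.10.82.136  path d0:H2  best=H2
  ? 79.141.247.168  path d0:H2→d1:-→d2:-→d3:-→d4:-→d5:-→d6:-  best=H2
  add 87.139.114.0/24 -> H2 at depth 24
  ? 87.139.114.59  path d0:H2→d1:-→d2:-→d3:-→d4:-→d5:-→d6:-→d7:-→d8:-→d9:-→d10:-→d11:-→d12:-→d13:-→d14:-→d15:-→d16:-→d17:-→d18:-→d19:-→d20:-→d21:-→d22:-→d23:-→d24:H2  best=H2
  add 76.93.176.0/20 -> H0 at depth 20
  ? 76.93.176.9  path d0:H2→d1:-→d2:-→d3:-→d4:-→d5:-→d6:-→d7:-→d8:-→d9:-→d10:-→d11:-→d12:-→d13:-→d14:-→d15:-→d16:-→d17:-→d18:-→d19:-→d20:H0  best=H0

== LOOKUPS ==
["H2","H2","H1","H2","H2","H2","H0"]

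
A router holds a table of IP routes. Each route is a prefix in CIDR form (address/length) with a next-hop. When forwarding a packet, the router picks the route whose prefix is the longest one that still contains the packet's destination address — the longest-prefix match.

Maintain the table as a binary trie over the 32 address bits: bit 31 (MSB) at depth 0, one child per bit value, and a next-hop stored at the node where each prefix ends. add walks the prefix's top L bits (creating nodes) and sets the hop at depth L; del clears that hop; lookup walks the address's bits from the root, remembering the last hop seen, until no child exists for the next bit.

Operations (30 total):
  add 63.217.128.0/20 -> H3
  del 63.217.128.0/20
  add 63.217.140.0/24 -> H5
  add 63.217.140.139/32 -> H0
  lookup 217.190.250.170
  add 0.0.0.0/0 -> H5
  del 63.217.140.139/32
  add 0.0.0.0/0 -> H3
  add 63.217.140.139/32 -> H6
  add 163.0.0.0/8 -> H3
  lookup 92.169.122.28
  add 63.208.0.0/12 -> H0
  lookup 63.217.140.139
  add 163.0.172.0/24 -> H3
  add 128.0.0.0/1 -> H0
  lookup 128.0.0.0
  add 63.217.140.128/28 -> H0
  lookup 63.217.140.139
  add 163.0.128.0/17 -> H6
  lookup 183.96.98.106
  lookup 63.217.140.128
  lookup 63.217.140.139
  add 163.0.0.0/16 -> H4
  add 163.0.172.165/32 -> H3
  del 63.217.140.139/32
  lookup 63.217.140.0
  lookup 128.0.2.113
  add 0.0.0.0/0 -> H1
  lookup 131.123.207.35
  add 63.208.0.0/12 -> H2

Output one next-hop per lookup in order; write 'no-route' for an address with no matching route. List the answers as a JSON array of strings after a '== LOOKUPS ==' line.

Apply in order:
  + 63.217.128.0/20 (H3) depth=20
  del 63.217.128.0/20 (clear depth 20)
  + 63.217.140.0/24 (H5) depth=24
  + 63.217.140.139/32 (H0) depth=32
  Q 217.190.250.170: descend ε ; hops seen [∅] ; pick no-route
  + 0.0.0.0/0 (H5) depth=0
  del 63.217.140.139/32 (clear depth 32)
  + 0.0.0.0/0 (H3) depth=0
  + 63.217.140.139/32 (H6) depth=32
  + 163.0.0.0/8 (H3) depth=8
  Q 92.169.122.28: descend 0 ; hops seen [H3] ; pick H3
  + 63.208.0.0/12 (H0) depth=12
  Q 63.217.140.139: descend 00111111110110011000110010001011 ; hops seen [H3,H0,H5,H6] ; pick H6
  + 163.0.172.0/24 (H3) depth=24
  + 128.0.0.0/1 (H0) depth=1
  Q 128.0.0.0: descend 10 ; hops seen [H3,H0] ; pick H0
  + 63.217.140.128/28 (H0) depth=28
  Q 63.217.140.139: descend 00111111110110011000110010001011 ; hops seen [H3,H0,H5,H0,H6] ; pick H6
  + 163.0.128.0/17 (H6) depth=17
  Q 183.96.98.106: descend 101 ; hops seen [H3,H0] ; pick H0
  Q 63.217.140.128: descend 0011111111011001100011001000 ; hops seen [H3,H0,H5,H0] ; pick H0
  Q 63.217.140.139: descend 00111111110110011000110010001011 ; hops seen [H3,H0,H5,H0,H6] ; pick H6
  + 163.0.0.0/16 (H4) depth=16
  + 163.0.172.165/32 (H3) depth=32
  del 63.217.140.139/32 (clear depth 32)
  Q 63.217.140.0: descend 001111111101100110001100 ; hops seen [H3,H0,H5] ; pick H5
  Q 128.0.2.113: descend 10 ; hops seen [H3,H0] ; pick H0
  + 0.0.0.0/0 (H1) depth=0
  Q 131.123.207.35: descend 10 ; hops seen [H1,H0] ; pick H0
  + 63.208.0.0/12 (H2) depth=12

== LOOKUPS ==
["no-route","H3","H6","H0","H6","H0","H0","H6","H5","H0","H0"]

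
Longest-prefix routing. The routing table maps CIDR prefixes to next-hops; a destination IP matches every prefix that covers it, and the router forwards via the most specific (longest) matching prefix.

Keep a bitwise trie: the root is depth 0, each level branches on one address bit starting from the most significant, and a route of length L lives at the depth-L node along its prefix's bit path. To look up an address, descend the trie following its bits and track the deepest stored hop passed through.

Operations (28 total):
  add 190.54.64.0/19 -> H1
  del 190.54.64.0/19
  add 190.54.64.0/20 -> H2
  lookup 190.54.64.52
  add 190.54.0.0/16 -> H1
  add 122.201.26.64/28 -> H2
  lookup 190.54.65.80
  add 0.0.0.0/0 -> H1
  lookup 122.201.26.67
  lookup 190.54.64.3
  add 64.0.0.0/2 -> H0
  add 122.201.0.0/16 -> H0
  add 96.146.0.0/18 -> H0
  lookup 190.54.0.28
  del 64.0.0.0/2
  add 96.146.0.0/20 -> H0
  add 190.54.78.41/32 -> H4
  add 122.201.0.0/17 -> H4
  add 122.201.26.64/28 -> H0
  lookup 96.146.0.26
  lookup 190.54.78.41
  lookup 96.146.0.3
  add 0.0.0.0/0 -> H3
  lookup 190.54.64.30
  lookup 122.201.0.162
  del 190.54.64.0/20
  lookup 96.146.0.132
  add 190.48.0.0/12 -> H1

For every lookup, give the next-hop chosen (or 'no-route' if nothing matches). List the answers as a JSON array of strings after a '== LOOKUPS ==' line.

Trace:
  add 190.54.64.0/19 -> H1 at depth 19
  - 190.54.64.0/19 clear@19
  add 190.54.64.0/20 -> H2 at depth 20
  ? 190.54.64.52  path d0:-→d1:-→d2:-→d3:-→d4:-→d5:-→d6:-→d7:-→d8:-→d9:-→d10:-→d11:-→d12:-→d13:-→d14:-→d15:-→d16:-→d17:-→d18:-→d19:-→d20:H2  best=H2
  add 190.54.0.0/16 -> H1 at depth 16
  add 122.201.26.64/28 -> H2 at depth 28
  ? 190.54.65.80  path d0:-→d1:-→d2:-→d3:-→d4:-→d5:-→d6:-→d7:-→d8:-→d9:-→d10:-→d11:-→d12:-→d13:-→d14:-→d15:-→d16:H1→d17:-→d18:-→d19:-→d20:H2  best=H2
  add 0.0.0.0/0 -> H1 at depth 0
  ? 122.201.26.67  path d0:H1→d1:-→d2:-→d3:-→d4:-→d5:-→d6:-→d7:-→d8:-→d9:-→d10:-→d11:-→d12:-→d13:-→d14:-→d15:-→d16:-→d17:-→d18:-→d19:-→d20:-→d21:-→d22:-→d23:-→d24:-→d25:-→d26:-→d27:-→d28:H2  best=H2
  ? 190.54.64.3  path d0:H1→d1:-→d2:-→d3:-→d4:-→d5:-→d6:-→d7:-→d8:-→d9:-→d10:-→d11:-→d12:-→d13:-→d14:-→d15:-→d16:H1→d17:-→d18:-→d19:-→d20:H2  best=H2
  add 64.0.0.0/2 -> H0 at depth 2
  add 122.201.0.0/16 -> H0 at depth 16
  add 96.146.0.0/18 -> H0 at depth 18
  ? 190.54.0.28  path d0:H1→d1:-→d2:-→d3:-→d4:-→d5:-→d6:-→d7:-→d8:-→d9:-→d10:-→d11:-→d12:-→d13:-→d14:-→d15:-→d16:H1→d17:-  best=H1
  - 64.0.0.0/2 clear@2
  add 96.146.0.0/20 -> H0 at depth 20
  add 190.54.78.41/32 -> H4 at depth 32
  add 122.201.0.0/17 -> H4 at depth 17
  add 122.201.26.64/28 -> H0 at depth 28
  ? 96.146.0.26  path d0:H1→d1:-→d2:-→d3:-→d4:-→d5:-→d6:-→d7:-→d8:-→d9:-→d10:-→d11:-→d12:-→d13:-→d14:-→d15:-→d16:-→d17:-→d18:H0→d19:-→d20:H0  best=H0
  ? 190.54.78.41  path d0:H1→d1:-→d2:-→d3:-→d4:-→d5:-→d6:-→d7:-→d8:-→d9:-→d10:-→d11:-→d12:-→d13:-→d14:-→d15:-→d16:H1→d17:-→d18:-→d19:-→d20:H2→d21:-→d22:-→d23:-→d24:-→d25:-→d26:-→d27:-→d28:-→d29:-→d30:-→d31:-→d32:H4  best=H4
  ? 96.146.0.3  path d0:H1→d1:-→d2:-→d3:-→d4:-→d5:-→d6:-→d7:-→d8:-→d9:-→d10:-→d11:-→d12:-→d13:-→d14:-→d15:-→d16:-→d17:-→d18:H0→d19:-→d20:H0  best=H0
  add 0.0.0.0/0 -> H3 at depth 0
  ? 190.54.64.30  path d0:H3→d1:-→d2:-→d3:-→d4:-→d5:-→d6:-→d7:-→d8:-→d9:-→d10:-→d11:-→d12:-→d13:-→d14:-→d15:-→d16:H1→d17:-→d18:-→d19:-→d20:H2  best=H2
  ? 122.201.0.162  path d0:H3→d1:-→d2:-→d3:-→d4:-→d5:-→d6:-→d7:-→d8:-→d9:-→d10:-→d11:-→d12:-→d13:-→d14:-→d15:-→d16:H0→d17:H4→d18:-→d19:-  best=H4
  - 190.54.64.0/20 clear@20
  ? 96.146.0.132  path d0:H3→d1:-→d2:-→d3:-→d4:-→d5:-→d6:-→d7:-→d8:-→d9:-→d10:-→d11:-→d12:-→d13:-→d14:-→d15:-→d16:-→d17:-→d18:H0→d19:-→d20:H0  best=H0
  add 190.48.0.0/12 -> H1 at depth 12

== LOOKUPS ==
["H2","H2","H2","H2","H1","H0","H4","H0","H2","H4","H0"]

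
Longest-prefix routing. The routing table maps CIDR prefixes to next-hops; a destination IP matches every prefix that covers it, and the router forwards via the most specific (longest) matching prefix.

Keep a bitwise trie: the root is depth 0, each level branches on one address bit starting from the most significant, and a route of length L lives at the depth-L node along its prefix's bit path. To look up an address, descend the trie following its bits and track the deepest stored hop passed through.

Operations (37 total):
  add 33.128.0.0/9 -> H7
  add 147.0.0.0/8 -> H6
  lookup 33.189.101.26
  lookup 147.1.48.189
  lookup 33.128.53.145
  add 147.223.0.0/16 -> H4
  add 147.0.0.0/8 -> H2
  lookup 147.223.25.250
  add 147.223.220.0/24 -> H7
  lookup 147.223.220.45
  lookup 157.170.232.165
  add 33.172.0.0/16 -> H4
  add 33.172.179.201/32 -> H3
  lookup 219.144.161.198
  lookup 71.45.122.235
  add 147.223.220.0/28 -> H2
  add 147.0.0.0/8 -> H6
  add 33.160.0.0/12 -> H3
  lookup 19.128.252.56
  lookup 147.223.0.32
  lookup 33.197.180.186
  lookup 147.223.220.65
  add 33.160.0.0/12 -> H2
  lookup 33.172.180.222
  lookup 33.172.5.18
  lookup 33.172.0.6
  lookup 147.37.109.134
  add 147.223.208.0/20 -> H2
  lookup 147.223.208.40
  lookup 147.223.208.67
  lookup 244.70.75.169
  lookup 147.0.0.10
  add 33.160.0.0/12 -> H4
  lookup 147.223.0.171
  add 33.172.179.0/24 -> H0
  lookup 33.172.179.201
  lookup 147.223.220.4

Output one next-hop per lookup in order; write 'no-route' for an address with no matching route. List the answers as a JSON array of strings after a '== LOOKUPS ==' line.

Trace:
  add 33.128.0.0/9 -> H7 at depth 9
  add 147.0.0.0/8 -> H6 at depth 8
  Q 33.189.101.26: descend 001000011 ; hops seen [H7] ; pick H7
  Q 147.1.48.189: descend 10010011 ; hops seen [H6] ; pick H6
  Q 33.128.53.145: descend 001000011 ; hops seen [H7] ; pick H7
  add 147.223.0.0/16 -> H4 at depth 16
  add 147.0.0.0/8 -> H2 at depth 8
  Q 147.223.25.250: descend 1001001111011111 ; hops seen [H2,H4] ; pick H4
  add 147.223.220.0/24 -> H7 at depth 24
  Q 147.223.220.45: descend 100100111101111111011100 ; hops seen [H2,H4,H7] ; pick H7
  Q 157.170.232.165: descend 1001 ; hops seen [∅] ; pick no-route
  add 33.172.0.0/16 -> H4 at depth 16
  add 33.172.179.201/32 -> H3 at depth 32
  Q 219.144.161.198: descend 1 ; hops seen [∅] ; pick no-route
  Q 71.45.122.235: descend 0 ; hops seen [∅] ; pick no-route
  add 147.223.220.0/28 -> H2 at depth 28
  add 147.0.0.0/8 -> H6 at depth 8
  add 33.160.0.0/12 -> H3 at depth 12
  Q 19.128.252.56: descend 00 ; hops seen [∅] ; pick no-route
  Q 147.223.0.32: descend 1001001111011111 ; hops seen [H6,H4] ; pick H4
  Q 33.197.180.186: descend 001000011 ; hops seen [H7] ; pick H7
  Q 147.223.220.65: descend 1001001111011111110111000 ; hops seen [H6,H4,H7] ; pick H7
  add 33.160.0.0/12 -> H2 at depth 12
  Q 33.172.180.222: descend 001000011010110010110 ; hops seen [H7,H2,H4] ; pick H4
  Q 33.172.5.18: descend 0010000110101100 ; hops seen [H7,H2,H4] ; pick H4
  Q 33.172.0.6: descend 0010000110101100 ; hops seen [H7,H2,H4] ; pick H4
  Q 147.37.109.134: descend 10010011 ; hops seen [H6] ; pick H6
  add 147.223.208.0/20 -> H2 at depth 20
  Q 147.223.208.40: descend 10010011110111111101 ; hops seen [H6,H4,H2] ; pick H2
  Q 147.223.208.67: descend 10010011110111111101 ; hops seen [H6,H4,H2] ; pick H2
  Q 244.70.75.169: descend 1 ; hops seen [∅] ; pick no-route
  Q 147.0.0.10: descend 10010011 ; hops seen [H6] ; pick H6
  add 33.160.0.0/12 -> H4 at depth 12
  Q 147.223.0.171: descend 1001001111011111 ; hops seen [H6,H4] ; pick H4
  add 33.172.179.0/24 -> H0 at depth 24
  Q 33.172.179.201: descend 00100001101011001011001111001001 ; hops seen [H7,H4,H4,H0,H3] ; pick H3
  Q 147.223.220.4: descend 1001001111011111110111000000 ; hops seen [H6,H4,H2,H7,H2] ; pick H2

== LOOKUPS ==
["H7","H6","H7","H4","H7","no-route","no-route","no-route","no-route","H4","H7","H7","H4","H4","H4","H6","H2","H2","no-route","H6","H4","H3","H2"]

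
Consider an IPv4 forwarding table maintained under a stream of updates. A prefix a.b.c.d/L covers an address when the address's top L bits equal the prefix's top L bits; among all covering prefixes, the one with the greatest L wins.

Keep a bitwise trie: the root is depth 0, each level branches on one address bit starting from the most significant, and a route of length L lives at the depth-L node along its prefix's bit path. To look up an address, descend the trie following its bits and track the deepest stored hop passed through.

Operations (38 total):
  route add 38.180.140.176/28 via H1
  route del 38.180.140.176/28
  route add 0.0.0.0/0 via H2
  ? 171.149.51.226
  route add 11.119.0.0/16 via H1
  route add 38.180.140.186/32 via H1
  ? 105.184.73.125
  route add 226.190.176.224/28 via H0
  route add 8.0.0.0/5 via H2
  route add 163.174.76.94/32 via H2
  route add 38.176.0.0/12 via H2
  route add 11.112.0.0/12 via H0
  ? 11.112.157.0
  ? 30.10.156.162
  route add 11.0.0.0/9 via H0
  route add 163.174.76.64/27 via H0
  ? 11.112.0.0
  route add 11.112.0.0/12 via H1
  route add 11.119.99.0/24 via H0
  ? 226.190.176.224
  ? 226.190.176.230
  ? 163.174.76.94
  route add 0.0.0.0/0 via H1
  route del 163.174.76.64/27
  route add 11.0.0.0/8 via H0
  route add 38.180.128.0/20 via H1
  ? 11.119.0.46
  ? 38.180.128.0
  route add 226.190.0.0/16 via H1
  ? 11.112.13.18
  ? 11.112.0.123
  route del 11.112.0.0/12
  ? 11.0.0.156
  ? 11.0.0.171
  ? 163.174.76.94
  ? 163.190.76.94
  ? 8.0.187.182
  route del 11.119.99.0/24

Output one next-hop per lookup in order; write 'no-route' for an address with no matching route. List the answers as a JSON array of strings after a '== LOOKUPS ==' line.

Apply in order:
  add 38.180.140.176/28 -> H1 at depth 28
  del 38.180.140.176/28 (clear depth 28)
  add 0.0.0.0/0 -> H2 at depth 0
  lookup 171.149.51.226: bits ε walk d0:H2 -> H2
  add 11.119.0.0/16 -> H1 at depth 16
  add 38.180.140.186/32 -> H1 at depth 32
  lookup 105.184.73.125: bits 0 walk d0:H2→d1:- -> H2
  add 226.190.176.224/28 -> H0 at depth 28
  add 8.0.0.0/5 -> H2 at depth 5
  add 163.174.76.94/32 -> H2 at depth 32
  add 38.176.0.0/12 -> H2 at depth 12
  add 11.112.0.0/12 -> H0 at depth 12
  lookup 11.112.157.0: bits 0000101101110 walk d0:H2→d1:-→d2:-→d3:-→d4:-→d5:H2→d6:-→d7:-→d8:-→d9:-→d10:-→d11:-→d12:H0→d13:- -> H0
  lookup 30.10.156.162: bits 000 walk d0:H2→d1:-→d2:-→d3:- -> H2
  add 11.0.0.0/9 -> H0 at depth 9
  add 163.174.76.64/27 -> H0 at depth 27
  lookup 11.112.0.0: bits 0000101101110 walk d0:H2→d1:-→d2:-→d3:-→d4:-→d5:H2→d6:-→d7:-→d8:-→d9:H0→d10:-→d11:-→d12:H0→d13:- -> H0
  add 11.112.0.0/12 -> H1 at depth 12
  add 11.119.99.0/24 -> H0 at depth 24
  lookup 226.190.176.224: bits 1110001010111110101100001110 walk d0:H2→d1:-→d2:-→d3:-→d4:-→d5:-→d6:-→d7:-→d8:-→d9:-→d10:-→d11:-→d12:-→d13:-→d14:-→d15:-→d16:-→d17:-→d18:-→d19:-→d20:-→d21:-→d22:-→d23:-→d24:-→d25:-→d26:-→d27:-→d28:H0 -> H0
  lookup 226.190.176.230: bits 1110001010111110101100001110 walk d0:H2→d1:-→d2:-→d3:-→d4:-→d5:-→d6:-→d7:-→d8:-→d9:-→d10:-→d11:-→d12:-→d13:-→d14:-→d15:-→d16:-→d17:-→d18:-→d19:-→d20:-→d21:-→d22:-→d23:-→d24:-→d25:-→d26:-→d27:-→d28:H0 -> H0
  lookup 163.174.76.94: bits 10100011101011100100110001011110 walk d0:H2→d1:-→d2:-→d3:-→d4:-→d5:-→d6:-→d7:-→d8:-→d9:-→d10:-→d11:-→d12:-→d13:-→d14:-→d15:-→d16:-→d17:-→d18:-→d19:-→d20:-→d21:-→d22:-→d23:-→d24:-→d25:-→d26:-→d27:H0→d28:-→d29:-→d30:-→d31:-→d32:H2 -> H2
  add 0.0.0.0/0 -> H1 at depth 0
  del 163.174.76.64/27 (clear depth 27)
  add 11.0.0.0/8 -> H0 at depth 8
  add 38.180.128.0/20 -> H1 at depth 20
  lookup 11.119.0.46: bits 00001011011101110 walk d0:H1→d1:-→d2:-→d3:-→d4:-→d5:H2→d6:-→d7:-→d8:H0→d9:H0→d10:-→d11:-→d12:H1→d13:-→d14:-→d15:-→d16:H1→d17:- -> H1
  lookup 38.180.128.0: bits 00100110101101001000 walk d0:H1→d1:-→d2:-→d3:-→d4:-→d5:-→d6:-→d7:-→d8:-→d9:-→d10:-→d11:-→d12:H2→d13:-→d14:-→d15:-→d16:-→d17:-→d18:-→d19:-→d20:H1 -> H1
  add 226.190.0.0/16 -> H1 at depth 16
  lookup 11.112.13.18: bits 0000101101110 walk d0:H1→d1:-→d2:-→d3:-→d4:-→d5:H2→d6:-→d7:-→d8:H0→d9:H0→d10:-→d11:-→d12:H1→d13:- -> H1
  lookup 11.112.0.123: bits 0000101101110 walk d0:H1→d1:-→d2:-→d3:-→d4:-→d5:H2→d6:-→d7:-→d8:H0→d9:H0→d10:-→d11:-→d12:H1→d13:- -> H1
  del 11.112.0.0/12 (clear depth 12)
  lookup 11.0.0.156: bits 000010110 walk d0:H1→d1:-→d2:-→d3:-→d4:-→d5:H2→d6:-→d7:-→d8:H0→d9:H0 -> H0
  lookup 11.0.0.171: bits 000010110 walk d0:H1→d1:-→d2:-→d3:-→d4:-→d5:H2→d6:-→d7:-→d8:H0→d9:H0 -> H0
  lookup 163.174.76.94: bits 10100011101011100100110001011110 walk d0:H1→d1:-→d2:-→d3:-→d4:-→d5:-→d6:-→d7:-→d8:-→d9:-→d10:-→d11:-→d12:-→d13:-→d14:-→d15:-→d16:-→d17:-→d18:-→d19:-→d20:-→d21:-→d22:-→d23:-→d24:-→d25:-→d26:-→d27:-→d28:-→d29:-→d30:-→d31:-→d32:H2 -> H2
  lookup 163.190.76.94: bits 10100011101 walk d0:H1→d1:-→d2:-→d3:-→d4:-→d5:-→d6:-→d7:-→d8:-→d9:-→d10:-→d11:- -> H1
  lookup 8.0.187.182: bits 000010 walk d0:H1→d1:-→d2:-→d3:-→d4:-→d5:H2→d6:- -> H2
  del 11.119.99.0/24 (clear depth 24)

== LOOKUPS ==
["H2","H2","H0","H2","H0","H0","H0","H2","H1","H1","H1","H1","H0","H0","H2","H1","H2"]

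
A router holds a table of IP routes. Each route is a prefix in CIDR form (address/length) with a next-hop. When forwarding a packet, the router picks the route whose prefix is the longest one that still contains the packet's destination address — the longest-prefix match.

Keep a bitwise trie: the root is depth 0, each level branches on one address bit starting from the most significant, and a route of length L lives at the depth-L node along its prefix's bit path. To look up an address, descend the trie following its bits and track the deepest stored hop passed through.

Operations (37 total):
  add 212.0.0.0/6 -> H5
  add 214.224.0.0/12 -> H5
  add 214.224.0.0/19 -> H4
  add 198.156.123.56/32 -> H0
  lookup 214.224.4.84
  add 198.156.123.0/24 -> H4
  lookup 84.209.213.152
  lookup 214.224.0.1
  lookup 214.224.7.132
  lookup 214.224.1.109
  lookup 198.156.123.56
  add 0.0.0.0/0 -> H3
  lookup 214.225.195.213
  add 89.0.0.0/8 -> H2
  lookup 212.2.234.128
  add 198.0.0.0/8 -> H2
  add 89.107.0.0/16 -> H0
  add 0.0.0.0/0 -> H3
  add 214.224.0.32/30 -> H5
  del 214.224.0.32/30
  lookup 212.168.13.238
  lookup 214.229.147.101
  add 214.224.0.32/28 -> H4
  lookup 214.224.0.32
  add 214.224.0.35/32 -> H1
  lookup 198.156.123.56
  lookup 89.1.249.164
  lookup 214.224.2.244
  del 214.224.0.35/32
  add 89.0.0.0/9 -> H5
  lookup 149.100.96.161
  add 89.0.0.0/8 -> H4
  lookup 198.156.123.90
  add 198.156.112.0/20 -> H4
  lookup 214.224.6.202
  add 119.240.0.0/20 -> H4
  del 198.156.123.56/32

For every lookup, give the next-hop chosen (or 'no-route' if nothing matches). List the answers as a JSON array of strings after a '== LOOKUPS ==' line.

Trace:
  add 212.0.0.0/6 -> H5 at depth 6
  add 214.224.0.0/12 -> H5 at depth 12
  add 214.224.0.0/19 -> H4 at depth 19
  add 198.156.123.56/32 -> H0 at depth 32
  Q 214.224.4.84: descend 1101011011100000000 ; hops seen [H5,H5,H4] ; pick H4
  add 198.156.123.0/24 -> H4 at depth 24
  Q 84.209.213.152: descend ε ; hops seen [∅] ; pick no-route
  Q 214.224.0.1: descend 1101011011100000000 ; hops seen [H5,H5,H4] ; pick H4
  Q 214.224.7.132: descend 1101011011100000000 ; hops seen [H5,H5,H4] ; pick H4
  Q 214.224.1.109: descend 1101011011100000000 ; hops seen [H5,H5,H4] ; pick H4
  Q 198.156.123.56: descend 11000110100111000111101100111000 ; hops seen [H4,H0] ; pick H0
  add 0.0.0.0/0 -> H3 at depth 0
  Q 214.225.195.213: descend 110101101110000 ; hops seen [H3,H5,H5] ; pick H5
  add 89.0.0.0/8 -> H2 at depth 8
  Q 212.2.234.128: descend 110101 ; hops seen [H3,H5] ; pick H5
  add 198.0.0.0/8 -> H2 at depth 8
  add 89.107.0.0/16 -> H0 at depth 16
  add 0.0.0.0/0 -> H3 at depth 0
  add 214.224.0.32/30 -> H5 at depth 30
  del 214.224.0.32/30 (clear depth 30)
  Q 212.168.13.238: descend 110101 ; hops seen [H3,H5] ; pick H5
  Q 214.229.147.101: descend 1101011011100 ; hops seen [H3,H5,H5] ; pick H5
  add 214.224.0.32/28 -> H4 at depth 28
  Q 214.224.0.32: descend 110101101110000000000000001000 ; hops seen [H3,H5,H5,H4,H4] ; pick H4
  add 214.224.0.35/32 -> H1 at depth 32
  Q 198.156.123.56: descend 11000110100111000111101100111000 ; hops seen [H3,H2,H4,H0] ; pick H0
  Q 89.1.249.164: descend 010110010 ; hops seen [H3,H2] ; pick H2
  Q 214.224.2.244: descend 1101011011100000000000 ; hops seen [H3,H5,H5,H4] ; pick H4
  del 214.224.0.35/32 (clear depth 32)
  add 89.0.0.0/9 -> H5 at depth 9
  Q 149.100.96.161: descend 1 ; hops seen [H3] ; pick H3
  add 89.0.0.0/8 -> H4 at depth 8
  Q 198.156.123.90: descend 1100011010011100011110110 ; hops seen [H3,H2,H4] ; pick H4
  add 198.156.112.0/20 -> H4 at depth 20
  Q 214.224.6.202: descend 110101101110000000000 ; hops seen [H3,H5,H5,H4] ; pick H4
  add 119.240.0.0/20 -> H4 at depth 20
  del 198.156.123.56/32 (clear depth 32)

== LOOKUPS ==
["H4","no-route","H4","H4","H4","H0","H5","H5","H5","H5","H4","H0","H2","H4","H3","H4","H4"]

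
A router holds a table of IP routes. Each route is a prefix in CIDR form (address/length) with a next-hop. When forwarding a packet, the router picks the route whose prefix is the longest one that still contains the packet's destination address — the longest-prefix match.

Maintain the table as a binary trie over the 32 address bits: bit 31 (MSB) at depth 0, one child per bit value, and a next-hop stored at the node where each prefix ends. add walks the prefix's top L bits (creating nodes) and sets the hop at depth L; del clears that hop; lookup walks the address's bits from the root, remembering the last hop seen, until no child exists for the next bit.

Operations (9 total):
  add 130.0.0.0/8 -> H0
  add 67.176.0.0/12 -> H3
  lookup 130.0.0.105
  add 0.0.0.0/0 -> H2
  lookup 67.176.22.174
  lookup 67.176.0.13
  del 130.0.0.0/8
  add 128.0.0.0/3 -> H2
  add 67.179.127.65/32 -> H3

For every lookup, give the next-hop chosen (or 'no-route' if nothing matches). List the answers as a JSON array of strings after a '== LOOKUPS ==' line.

Process each operation:
  add 130.0.0.0/8 -> H0 at depth 8
  add 67.176.0.0/12 -> H3 at depth 12
  Q 130.0.0.105: descend 10000010 ; hops seen [H0] ; pick H0
  add 0.0.0.0/0 -> H2 at depth 0
  Q 67.176.22.174: descend 010000111011 ; hops seen [H2,H3] ; pick H3
  Q 67.176.0.13: descend 010000111011 ; hops seen [H2,H3] ; pick H3
  del 130.0.0.0/8 (clear depth 8)
  add 128.0.0.0/3 -> H2 at depth 3
  add 67.179.127.65/32 -> H3 at depth 32

== LOOKUPS ==
["H0","H3","H3"]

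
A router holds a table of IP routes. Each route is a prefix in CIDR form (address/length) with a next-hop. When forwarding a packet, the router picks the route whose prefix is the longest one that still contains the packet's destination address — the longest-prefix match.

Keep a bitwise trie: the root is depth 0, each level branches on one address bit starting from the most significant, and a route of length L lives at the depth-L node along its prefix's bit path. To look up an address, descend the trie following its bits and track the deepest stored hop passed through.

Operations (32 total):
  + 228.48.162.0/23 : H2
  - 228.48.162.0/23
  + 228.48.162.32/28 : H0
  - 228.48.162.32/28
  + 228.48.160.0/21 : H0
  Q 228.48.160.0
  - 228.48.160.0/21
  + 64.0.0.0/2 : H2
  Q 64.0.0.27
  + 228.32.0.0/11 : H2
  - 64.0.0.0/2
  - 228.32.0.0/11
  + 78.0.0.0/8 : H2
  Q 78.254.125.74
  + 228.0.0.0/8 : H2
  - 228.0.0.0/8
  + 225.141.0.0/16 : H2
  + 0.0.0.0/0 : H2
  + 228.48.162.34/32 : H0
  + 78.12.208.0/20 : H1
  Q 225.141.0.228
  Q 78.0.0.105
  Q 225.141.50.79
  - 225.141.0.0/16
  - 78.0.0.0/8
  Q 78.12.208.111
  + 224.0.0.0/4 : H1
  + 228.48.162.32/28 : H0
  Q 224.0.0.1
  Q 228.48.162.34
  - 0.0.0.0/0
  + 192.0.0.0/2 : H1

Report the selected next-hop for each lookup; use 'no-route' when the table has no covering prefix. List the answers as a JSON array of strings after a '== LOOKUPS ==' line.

Trace:
  + 228.48.162.0/23 (H2) depth=23
  del 228.48.162.0/23 (clear depth 23)
  + 228.48.162.32/28 (H0) depth=28
  del 228.48.162.32/28 (clear depth 28)
  + 228.48.160.0/21 (H0) depth=21
  lookup 228.48.160.0: bits 1110010000110000101000 walk d0:-→d1:-→d2:-→d3:-→d4:-→d5:-→d6:-→d7:-→d8:-→d9:-→d10:-→d11:-→d12:-→d13:-→d14:-→d15:-→d16:-→d17:-→d18:-→d19:-→d20:-→d21:H0→d22:- -> H0
  del 228.48.160.0/21 (clear depth 21)
  + 64.0.0.0/2 (H2) depth=2
  lookup 64.0.0.27: bits 01 walk d0:-→d1:-→d2:H2 -> H2
  + 228.32.0.0/11 (H2) depth=11
  del 64.0.0.0/2 (clear depth 2)
  del 228.32.0.0/11 (clear depth 11)
  + 78.0.0.0/8 (H2) depth=8
  lookup 78.254.125.74: bits 01001110 walk d0:-→d1:-→d2:-→d3:-→d4:-→d5:-→d6:-→d7:-→d8:H2 -> H2
  + 228.0.0.0/8 (H2) depth=8
  del 228.0.0.0/8 (clear depth 8)
  + 225.141.0.0/16 (H2) depth=16
  + 0.0.0.0/0 (H2) depth=0
  + 228.48.162.34/32 (H0) depth=32
  + 78.12.208.0/20 (H1) depth=20
  lookup 225.141.0.228: bits 1110000110001101 walk d0:H2→d1:-→d2:-→d3:-→d4:-→d5:-→d6:-→d7:-→d8:-→d9:-→d10:-→d11:-→d12:-→d13:-→d14:-→d15:-→d16:H2 -> H2
  lookup 78.0.0.105: bits 010011100000 walk d0:H2→d1:-→d2:-→d3:-→d4:-→d5:-→d6:-→d7:-→d8:H2→d9:-→d10:-→d11:-→d12:- -> H2
  lookup 225.141.50.79: bits 1110000110001101 walk d0:H2→d1:-→d2:-→d3:-→d4:-→d5:-→d6:-→d7:-→d8:-→d9:-→d10:-→d11:-→d12:-→d13:-→d14:-→d15:-→d16:H2 -> H2
  del 225.141.0.0/16 (clear depth 16)
  del 78.0.0.0/8 (clear depth 8)
  lookup 78.12.208.111: bits 01001110000011001101 walk d0:H2→d1:-→d2:-→d3:-→d4:-→d5:-→d6:-→d7:-→d8:-→d9:-→d10:-→d11:-→d12:-→d13:-→d14:-→d15:-→d16:-→d17:-→d18:-→d19:-→d20:H1 -> H1
  + 224.0.0.0/4 (H1) depth=4
  + 228.48.162.32/28 (H0) depth=28
  lookup 224.0.0.1: bits 1110000 walk d0:H2→d1:-→d2:-→d3:-→d4:H1→d5:-→d6:-→d7:- -> H1
  lookup 228.48.162.34: bits 11100100001100001010001000100010 walk d0:H2→d1:-→d2:-→d3:-→d4:H1→d5:-→d6:-→d7:-→d8:-→d9:-→d10:-→d11:-→d12:-→d13:-→d14:-→d15:-→d16:-→d17:-→d18:-→d19:-→d20:-→d21:-→d22:-→d23:-→d24:-→d25:-→d26:-→d27:-→d28:H0→d29:-→d30:-→d31:-→d32:H0 -> H0
  del 0.0.0.0/0 (clear depth 0)
  + 192.0.0.0/2 (H1) depth=2

== LOOKUPS ==
["H0","H2","H2","H2","H2","H2","H1","H1","H0"]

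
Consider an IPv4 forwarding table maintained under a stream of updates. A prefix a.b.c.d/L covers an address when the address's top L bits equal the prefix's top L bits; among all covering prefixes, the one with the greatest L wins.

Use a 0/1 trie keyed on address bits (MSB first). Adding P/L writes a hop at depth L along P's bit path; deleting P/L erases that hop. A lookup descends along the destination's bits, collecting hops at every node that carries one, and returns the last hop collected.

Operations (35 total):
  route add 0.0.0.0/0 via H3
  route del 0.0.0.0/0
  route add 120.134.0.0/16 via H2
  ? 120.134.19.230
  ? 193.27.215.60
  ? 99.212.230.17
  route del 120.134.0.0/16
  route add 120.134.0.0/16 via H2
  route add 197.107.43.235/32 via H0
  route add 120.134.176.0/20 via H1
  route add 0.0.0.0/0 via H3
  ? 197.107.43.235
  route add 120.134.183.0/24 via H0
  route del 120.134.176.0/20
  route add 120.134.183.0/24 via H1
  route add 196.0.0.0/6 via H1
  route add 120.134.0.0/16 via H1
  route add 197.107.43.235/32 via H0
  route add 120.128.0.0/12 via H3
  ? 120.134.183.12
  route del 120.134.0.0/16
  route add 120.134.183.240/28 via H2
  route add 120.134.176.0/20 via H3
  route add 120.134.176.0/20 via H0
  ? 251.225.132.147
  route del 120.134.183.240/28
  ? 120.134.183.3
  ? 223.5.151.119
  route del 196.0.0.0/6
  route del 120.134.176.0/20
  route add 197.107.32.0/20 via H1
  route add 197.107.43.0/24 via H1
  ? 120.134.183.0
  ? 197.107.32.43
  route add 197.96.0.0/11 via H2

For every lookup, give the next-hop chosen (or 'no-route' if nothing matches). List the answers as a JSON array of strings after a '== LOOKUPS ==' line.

Apply in order:
  + 0.0.0.0/0 (H3) depth=0
  del 0.0.0.0/0 (clear depth 0)
  + 120.134.0.0/16 (H2) depth=16
  Q 120.134.19.230: descend 0111100010000110 ; hops seen [H2] ; pick H2
  Q 193.27.215.60: descend ε ; hops seen [∅] ; pick no-route
  Q 99.212.230.17: descend 011 ; hops seen [∅] ; pick no-route
  del 120.134.0.0/16 (clear depth 16)
  + 120.134.0.0/16 (H2) depth=16
  + 197.107.43.235/32 (H0) depth=32
  + 120.134.176.0/20 (H1) depth=20
  + 0.0.0.0/0 (H3) depth=0
  Q 197.107.43.235: descend 11000101011010110010101111101011 ; hops seen [H3,H0] ; pick H0
  + 120.134.183.0/24 (H0) depth=24
  del 120.134.176.0/20 (clear depth 20)
  + 120.134.183.0/24 (H1) depth=24
  + 196.0.0.0/6 (H1) depth=6
  + 120.134.0.0/16 (H1) depth=16
  + 197.107.43.235/32 (H0) depth=32
  + 120.128.0.0/12 (H3) depth=12
  Q 120.134.183.12: descend 011110001000011010110111 ; hops seen [H3,H3,H1,H1] ; pick H1
  del 120.134.0.0/16 (clear depth 16)
  + 120.134.183.240/28 (H2) depth=28
  + 120.134.176.0/20 (H3) depth=20
  + 120.134.176.0/20 (H0) depth=20
  Q 251.225.132.147: descend 11 ; hops seen [H3] ; pick H3
  del 120.134.183.240/28 (clear depth 28)
  Q 120.134.183.3: descend 011110001000011010110111 ; hops seen [H3,H3,H0,H1] ; pick H1
  Q 223.5.151.119: descend 110 ; hops seen [H3] ; pick H3
  del 196.0.0.0/6 (clear depth 6)
  del 120.134.176.0/20 (clear depth 20)
  + 197.107.32.0/20 (H1) depth=20
  + 197.107.43.0/24 (H1) depth=24
  Q 120.134.183.0: descend 011110001000011010110111 ; hops seen [H3,H3,H1] ; pick H1
  Q 197.107.32.43: descend 11000101011010110010 ; hops seen [H3,H1] ; pick H1
  + 197.96.0.0/11 (H2) depth=11

== LOOKUPS ==
["H2","no-route","no-route","H0","H1","H3","H1","H3","H1","H1"]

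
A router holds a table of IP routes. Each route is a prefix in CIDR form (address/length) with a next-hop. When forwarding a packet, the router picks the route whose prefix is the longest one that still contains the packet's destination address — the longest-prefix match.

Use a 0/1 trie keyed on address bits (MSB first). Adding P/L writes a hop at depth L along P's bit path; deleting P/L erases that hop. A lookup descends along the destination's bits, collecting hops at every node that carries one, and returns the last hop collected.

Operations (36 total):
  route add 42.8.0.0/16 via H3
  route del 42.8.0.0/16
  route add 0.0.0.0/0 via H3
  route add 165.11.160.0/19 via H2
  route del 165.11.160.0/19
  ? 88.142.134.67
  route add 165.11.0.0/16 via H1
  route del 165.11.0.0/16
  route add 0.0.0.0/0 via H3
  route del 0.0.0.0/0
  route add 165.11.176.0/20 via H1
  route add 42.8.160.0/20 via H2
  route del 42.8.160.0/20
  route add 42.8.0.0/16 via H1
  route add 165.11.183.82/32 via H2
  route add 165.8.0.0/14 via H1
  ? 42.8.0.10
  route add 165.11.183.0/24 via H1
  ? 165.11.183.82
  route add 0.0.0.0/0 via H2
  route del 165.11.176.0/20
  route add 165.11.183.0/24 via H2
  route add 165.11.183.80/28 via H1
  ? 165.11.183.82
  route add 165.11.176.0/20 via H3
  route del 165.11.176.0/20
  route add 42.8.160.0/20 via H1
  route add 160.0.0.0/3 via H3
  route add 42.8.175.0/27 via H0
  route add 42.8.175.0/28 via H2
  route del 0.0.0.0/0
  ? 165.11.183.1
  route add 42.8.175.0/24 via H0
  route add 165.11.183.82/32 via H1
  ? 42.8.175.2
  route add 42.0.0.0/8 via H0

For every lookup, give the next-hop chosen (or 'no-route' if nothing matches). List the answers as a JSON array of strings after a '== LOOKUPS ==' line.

Trace:
  + 42.8.0.0/16 (H3) depth=16
  del 42.8.0.0/16 (clear depth 16)
  + 0.0.0.0/0 (H3) depth=0
  + 165.11.160.0/19 (H2) depth=19
  del 165.11.160.0/19 (clear depth 19)
  Q 88.142.134.67: descend 0 ; hops seen [H3] ; pick H3
  + 165.11.0.0/16 (H1) depth=16
  del 165.11.0.0/16 (clear depth 16)
  + 0.0.0.0/0 (H3) depth=0
  del 0.0.0.0/0 (clear depth 0)
  + 165.11.176.0/20 (H1) depth=20
  + 42.8.160.0/20 (H2) depth=20
  del 42.8.160.0/20 (clear depth 20)
  + 42.8.0.0/16 (H1) depth=16
  + 165.11.183.82/32 (H2) depth=32
  + 165.8.0.0/14 (H1) depth=14
  Q 42.8.0.10: descend 0010101000001000 ; hops seen [H1] ; pick H1
  + 165.11.183.0/24 (H1) depth=24
  Q 165.11.183.82: descend 10100101000010111011011101010010 ; hops seen [H1,H1,H1,H2] ; pick H2
  + 0.0.0.0/0 (H2) depth=0
  del 165.11.176.0/20 (clear depth 20)
  + 165.11.183.0/24 (H2) depth=24
  + 165.11.183.80/28 (H1) depth=28
  Q 165.11.183.82: descend 10100101000010111011011101010010 ; hops seen [H2,H1,H2,H1,H2] ; pick H2
  + 165.11.176.0/20 (H3) depth=20
  del 165.11.176.0/20 (clear depth 20)
  + 42.8.160.0/20 (H1) depth=20
  + 160.0.0.0/3 (H3) depth=3
  + 42.8.175.0/27 (H0) depth=27
  + 42.8.175.0/28 (H2) depth=28
  del 0.0.0.0/0 (clear depth 0)
  Q 165.11.183.1: descend 1010010100001011101101110 ; hops seen [H3,H1,H2] ; pick H2
  + 42.8.175.0/24 (H0) depth=24
  + 165.11.183.82/32 (H1) depth=32
  Q 42.8.175.2: descend 0010101000001000101011110000 ; hops seen [H1,H1,H0,H0,H2] ; pick H2
  + 42.0.0.0/8 (H0) depth=8

== LOOKUPS ==
["H3","H1","H2","H2","H2","H2"]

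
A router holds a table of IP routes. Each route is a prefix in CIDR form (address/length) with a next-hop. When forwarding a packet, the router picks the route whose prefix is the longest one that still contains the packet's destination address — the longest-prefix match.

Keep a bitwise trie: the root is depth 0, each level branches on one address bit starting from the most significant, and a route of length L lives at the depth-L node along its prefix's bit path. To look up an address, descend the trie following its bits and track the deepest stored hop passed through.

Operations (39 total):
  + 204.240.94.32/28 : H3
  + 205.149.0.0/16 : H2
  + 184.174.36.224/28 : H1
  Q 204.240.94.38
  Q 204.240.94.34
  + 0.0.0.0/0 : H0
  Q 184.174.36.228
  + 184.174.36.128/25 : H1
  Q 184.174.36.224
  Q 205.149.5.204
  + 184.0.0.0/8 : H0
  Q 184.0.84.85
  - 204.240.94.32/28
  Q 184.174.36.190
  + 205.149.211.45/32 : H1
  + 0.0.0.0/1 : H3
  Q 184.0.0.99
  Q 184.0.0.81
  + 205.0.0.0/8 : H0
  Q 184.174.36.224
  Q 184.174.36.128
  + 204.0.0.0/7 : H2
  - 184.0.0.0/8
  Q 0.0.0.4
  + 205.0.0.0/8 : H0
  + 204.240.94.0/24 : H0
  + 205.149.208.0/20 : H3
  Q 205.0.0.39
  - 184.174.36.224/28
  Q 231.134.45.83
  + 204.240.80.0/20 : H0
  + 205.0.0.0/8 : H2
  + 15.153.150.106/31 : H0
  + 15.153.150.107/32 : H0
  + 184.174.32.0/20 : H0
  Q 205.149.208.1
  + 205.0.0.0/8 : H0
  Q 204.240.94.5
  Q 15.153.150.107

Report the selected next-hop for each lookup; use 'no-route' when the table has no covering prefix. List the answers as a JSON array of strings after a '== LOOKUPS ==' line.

Trace:
  + 204.240.94.32/28 (H3) depth=28
  + 205.149.0.0/16 (H2) depth=16
  + 184.174.36.224/28 (H1) depth=28
  lookup 204.240.94.38: bits 1100110011110000010111100010 walk d0:-→d1:-→d2:-→d3:-→d4:-→d5:-→d6:-→d7:-→d8:-→d9:-→d10:-→d11:-→d12:-→d13:-→d14:-→d15:-→d16:-→d17:-→d18:-→d19:-→d20:-→d21:-→d22:-→d23:-→d24:-→d25:-→d26:-→d27:-→d28:H3 -> H3
  lookup 204.240.94.34: bits 1100110011110000010111100010 walk d0:-→d1:-→d2:-→d3:-→d4:-→d5:-→d6:-→d7:-→d8:-→d9:-→d10:-→d11:-→d12:-→d13:-→d14:-→d15:-→d16:-→d17:-→d18:-→d19:-→d20:-→d21:-→d22:-→d23:-→d24:-→d25:-→d26:-→d27:-→d28:H3 -> H3
  + 0.0.0.0/0 (H0) depth=0
  lookup 184.174.36.228: bits 1011100010101110001001001110 walk d0:H0→d1:-→d2:-→d3:-→d4:-→d5:-→d6:-→d7:-→d8:-→d9:-→d10:-→d11:-→d12:-→d13:-→d14:-→d15:-→d16:-→d17:-→d18:-→d19:-→d20:-→d21:-→d22:-→d23:-→d24:-→d25:-→d26:-→d27:-→d28:H1 -> H1
  + 184.174.36.128/25 (H1) depth=25
  lookup 184.174.36.224: bits 1011100010101110001001001110 walk d0:H0→d1:-→d2:-→d3:-→d4:-→d5:-→d6:-→d7:-→d8:-→d9:-→d10:-→d11:-→d12:-→d13:-→d14:-→d15:-→d16:-→d17:-→d18:-→d19:-→d20:-→d21:-→d22:-→d23:-→d24:-→d25:H1→d26:-→d27:-→d28:H1 -> H1
  lookup 205.149.5.204: bits 1100110110010101 walk d0:H0→d1:-→d2:-→d3:-→d4:-→d5:-→d6:-→d7:-→d8:-→d9:-→d10:-→d11:-→d12:-→d13:-→d14:-→d15:-→d16:H2 -> H2
  + 184.0.0.0/8 (H0) depth=8
  lookup 184.0.84.85: bits 10111000 walk d0:H0→d1:-→d2:-→d3:-→d4:-→d5:-→d6:-→d7:-→d8:H0 -> H0
  del 204.240.94.32/28 (clear depth 28)
  lookup 184.174.36.190: bits 1011100010101110001001001 walk d0:H0→d1:-→d2:-→d3:-→d4:-→d5:-→d6:-→d7:-→d8:H0→d9:-→d10:-→d11:-→d12:-→d13:-→d14:-→d15:-→d16:-→d17:-→d18:-→d19:-→d20:-→d21:-→d22:-→d23:-→d24:-→d25:H1 -> H1
  + 205.149.211.45/32 (H1) depth=32
  + 0.0.0.0/1 (H3) depth=1
  lookup 184.0.0.99: bits 10111000 walk d0:H0→d1:-→d2:-→d3:-→d4:-→d5:-→d6:-→d7:-→d8:H0 -> H0
  lookup 184.0.0.81: bits 10111000 walk d0:H0→d1:-→d2:-→d3:-→d4:-→d5:-→d6:-→d7:-→d8:H0 -> H0
  + 205.0.0.0/8 (H0) depth=8
  lookup 184.174.36.224: bits 1011100010101110001001001110 walk d0:H0→d1:-→d2:-→d3:-→d4:-→d5:-→d6:-→d7:-→d8:H0→d9:-→d10:-→d11:-→d12:-→d13:-→d14:-→d15:-→d16:-→d17:-→d18:-→d19:-→d20:-→d21:-→d22:-→d23:-→d24:-→d25:H1→d26:-→d27:-→d28:H1 -> H1
  lookup 184.174.36.128: bits 1011100010101110001001001 walk d0:H0→d1:-→d2:-→d3:-→d4:-→d5:-→d6:-→d7:-→d8:H0→d9:-→d10:-→d11:-→d12:-→d13:-→d14:-→d15:-→d16:-→d17:-→d18:-→d19:-→d20:-→d21:-→d22:-→d23:-→d24:-→d25:H1 -> H1
  + 204.0.0.0/7 (H2) depth=7
  del 184.0.0.0/8 (clear depth 8)
  lookup 0.0.0.4: bits 0 walk d0:H0→d1:H3 -> H3
  + 205.0.0.0/8 (H0) depth=8
  + 204.240.94.0/24 (H0) depth=24
  + 205.149.208.0/20 (H3) depth=20
  lookup 205.0.0.39: bits 11001101 walk d0:H0→d1:-→d2:-→d3:-→d4:-→d5:-→d6:-→d7:H2→d8:H0 -> H0
  del 184.174.36.224/28 (clear depth 28)
  lookup 231.134.45.83: bits 11 walk d0:H0→d1:-→d2:- -> H0
  + 204.240.80.0/20 (H0) depth=20
  + 205.0.0.0/8 (H2) depth=8
  + 15.153.150.106/31 (H0) depth=31
  + 15.153.150.107/32 (H0) depth=32
  + 184.174.32.0/20 (H0) depth=20
  lookup 205.149.208.1: bits 1100110110010101110100 walk d0:H0→d1:-→d2:-→d3:-→d4:-→d5:-→d6:-→d7:H2→d8:H2→d9:-→d10:-→d11:-→d12:-→d13:-→d14:-→d15:-→d16:H2→d17:-→d18:-→d19:-→d20:H3→d21:-→d22:- -> H3
  + 205.0.0.0/8 (H0) depth=8
  lookup 204.240.94.5: bits 11001100111100000101111000 walk d0:H0→d1:-→d2:-→d3:-→d4:-→d5:-→d6:-→d7:H2→d8:-→d9:-→d10:-→d11:-→d12:-→d13:-→d14:-→d15:-→d16:-→d17:-→d18:-→d19:-→d20:H0→d21:-→d22:-→d23:-→d24:H0→d25:-→d26:- -> H0
  lookup 15.153.150.107: bits 00001111100110011001011001101011 walk d0:H0→d1:H3→d2:-→d3:-→d4:-→d5:-→d6:-→d7:-→d8:-→d9:-→d10:-→d11:-→d12:-→d13:-→d14:-→d15:-→d16:-→d17:-→d18:-→d19:-→d20:-→d21:-→d22:-→d23:-→d24:-→d25:-→d26:-→d27:-→d28:-→d29:-→d30:-→d31:H0→d32:H0 -> H0

== LOOKUPS ==
["H3","H3","H1","H1","H2","H0","H1","H0","H0","H1","H1","H3","H0","H0","H3","H0","H0"]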